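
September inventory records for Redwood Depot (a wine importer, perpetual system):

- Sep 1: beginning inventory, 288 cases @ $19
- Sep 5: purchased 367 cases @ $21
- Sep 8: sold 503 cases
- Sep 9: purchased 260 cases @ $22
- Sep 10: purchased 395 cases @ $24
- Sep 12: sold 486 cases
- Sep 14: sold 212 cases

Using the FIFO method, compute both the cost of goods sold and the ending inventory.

Sep 8, 503 sold [FIFO — oldest first]: 288 @ $19 + 215 @ $21 = $9,987
Sep 12, 486 sold [FIFO — oldest first]: 152 @ $21 + 260 @ $22 + 74 @ $24 = $10,688
Sep 14, 212 sold [FIFO — oldest first]: 212 @ $24 = $5,088
Total COGS = $9,987 + $10,688 + $5,088 = $25,763
Ending inventory: 109 @ $24 = $2,616

COGS = $25,763; ending inventory = $2,616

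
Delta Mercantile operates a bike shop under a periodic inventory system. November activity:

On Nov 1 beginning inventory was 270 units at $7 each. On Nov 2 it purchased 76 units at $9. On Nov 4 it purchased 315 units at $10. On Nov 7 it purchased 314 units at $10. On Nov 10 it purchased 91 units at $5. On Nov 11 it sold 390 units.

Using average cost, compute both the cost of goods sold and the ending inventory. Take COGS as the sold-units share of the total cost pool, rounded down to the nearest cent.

Nov 11, sell 390: 390/1066 × $9,319.00 → $3,409.39
Ending inventory (cost pool remaining) = $5,909.61
Check: goods available $9,319.00 = COGS $3,409.39 + ending $5,909.61

COGS = $3,409.39; ending inventory = $5,909.61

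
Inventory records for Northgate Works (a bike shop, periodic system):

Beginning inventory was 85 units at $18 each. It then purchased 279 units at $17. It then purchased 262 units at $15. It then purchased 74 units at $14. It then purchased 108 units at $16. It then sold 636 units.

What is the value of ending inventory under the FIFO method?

Ending inventory = $2,624

Sale 1 (636) [FIFO — oldest first]: 85 @ $18 + 279 @ $17 + 262 @ $15 + 10 @ $14 = $10,343
Ending inventory: 64 @ $14 + 108 @ $16 = $2,624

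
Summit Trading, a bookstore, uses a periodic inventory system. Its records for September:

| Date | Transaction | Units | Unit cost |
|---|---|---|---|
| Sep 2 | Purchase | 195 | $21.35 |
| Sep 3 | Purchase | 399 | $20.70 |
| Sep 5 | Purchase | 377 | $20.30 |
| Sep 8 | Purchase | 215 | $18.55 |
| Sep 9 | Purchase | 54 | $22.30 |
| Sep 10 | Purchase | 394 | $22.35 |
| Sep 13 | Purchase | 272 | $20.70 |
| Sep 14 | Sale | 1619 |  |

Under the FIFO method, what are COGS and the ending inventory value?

COGS = $33,738.75; ending inventory = $5,965.65

Sep 14, 1619 sold [FIFO — oldest first]: 195 @ $21.35 + 399 @ $20.70 + 377 @ $20.30 + 215 @ $18.55 + 54 @ $22.30 + 379 @ $22.35 = $33,738.75
Ending inventory: 15 @ $22.35 + 272 @ $20.70 = $5,965.65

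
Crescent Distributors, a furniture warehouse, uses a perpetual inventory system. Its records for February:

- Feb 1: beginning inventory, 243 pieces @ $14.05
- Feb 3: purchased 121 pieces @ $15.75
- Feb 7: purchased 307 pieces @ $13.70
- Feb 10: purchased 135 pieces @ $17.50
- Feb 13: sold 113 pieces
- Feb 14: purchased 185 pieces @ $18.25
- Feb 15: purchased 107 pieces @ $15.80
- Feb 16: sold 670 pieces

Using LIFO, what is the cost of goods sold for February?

Feb 13, 113 sold [LIFO — newest first]: 113 @ $17.50 = $1,977.50
Feb 16, 670 sold [LIFO — newest first]: 107 @ $15.80 + 185 @ $18.25 + 22 @ $17.50 + 307 @ $13.70 + 49 @ $15.75 = $10,429.50
Total COGS = $1,977.50 + $10,429.50 = $12,407.00
Ending inventory: 243 @ $14.05 + 72 @ $15.75 = $4,548.15

COGS = $12,407.00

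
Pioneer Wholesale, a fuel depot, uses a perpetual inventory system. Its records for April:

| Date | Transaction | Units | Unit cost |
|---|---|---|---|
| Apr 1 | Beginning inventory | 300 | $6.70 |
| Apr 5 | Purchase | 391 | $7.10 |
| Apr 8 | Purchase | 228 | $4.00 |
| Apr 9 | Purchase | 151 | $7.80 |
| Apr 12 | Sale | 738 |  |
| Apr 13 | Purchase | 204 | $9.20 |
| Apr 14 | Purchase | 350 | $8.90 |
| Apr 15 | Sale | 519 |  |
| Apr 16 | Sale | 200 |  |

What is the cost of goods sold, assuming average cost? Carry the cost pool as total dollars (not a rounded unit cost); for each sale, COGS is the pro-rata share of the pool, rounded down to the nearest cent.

After Apr 1: 300 on hand, pool $2,010.00 (≈ $6.7000 each)
After Apr 5: 691 on hand, pool $4,786.10 (≈ $6.9263 each)
After Apr 8: 919 on hand, pool $5,698.10 (≈ $6.2003 each)
After Apr 9: 1070 on hand, pool $6,875.90 (≈ $6.4261 each)
Apr 12, sell 738: 738/1070 × $6,875.90 → $4,742.44
After Apr 13: 536 on hand, pool $4,010.26 (≈ $7.4818 each)
After Apr 14: 886 on hand, pool $7,125.26 (≈ $8.0421 each)
Apr 15, sell 519: 519/886 × $7,125.26 → $4,173.82
Apr 16, sell 200: 200/367 × $2,951.44 → $1,608.41
Total COGS = $4,742.44 + $4,173.82 + $1,608.41 = $10,524.67
Ending inventory (cost pool remaining) = $1,343.03
Check: goods available $11,867.70 = COGS $10,524.67 + ending $1,343.03

COGS = $10,524.67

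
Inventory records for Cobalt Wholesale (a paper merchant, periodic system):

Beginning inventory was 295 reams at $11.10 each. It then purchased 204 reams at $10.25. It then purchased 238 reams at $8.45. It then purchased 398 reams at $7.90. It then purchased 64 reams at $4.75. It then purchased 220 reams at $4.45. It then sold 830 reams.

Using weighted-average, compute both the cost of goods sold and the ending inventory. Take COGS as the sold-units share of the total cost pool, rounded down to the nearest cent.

Sale 1, sell 830: 830/1419 × $11,803.80 → $6,904.26
Ending inventory (cost pool remaining) = $4,899.54

COGS = $6,904.26; ending inventory = $4,899.54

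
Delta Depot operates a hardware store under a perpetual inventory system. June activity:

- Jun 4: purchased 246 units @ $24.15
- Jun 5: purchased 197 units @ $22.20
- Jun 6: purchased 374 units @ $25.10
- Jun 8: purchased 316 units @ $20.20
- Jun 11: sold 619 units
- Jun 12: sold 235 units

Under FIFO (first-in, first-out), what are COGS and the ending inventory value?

Jun 11, 619 sold [FIFO — oldest first]: 246 @ $24.15 + 197 @ $22.20 + 176 @ $25.10 = $14,731.90
Jun 12, 235 sold [FIFO — oldest first]: 198 @ $25.10 + 37 @ $20.20 = $5,717.20
Total COGS = $14,731.90 + $5,717.20 = $20,449.10
Ending inventory: 279 @ $20.20 = $5,635.80
Check: goods available $26,084.90 = COGS $20,449.10 + ending $5,635.80

COGS = $20,449.10; ending inventory = $5,635.80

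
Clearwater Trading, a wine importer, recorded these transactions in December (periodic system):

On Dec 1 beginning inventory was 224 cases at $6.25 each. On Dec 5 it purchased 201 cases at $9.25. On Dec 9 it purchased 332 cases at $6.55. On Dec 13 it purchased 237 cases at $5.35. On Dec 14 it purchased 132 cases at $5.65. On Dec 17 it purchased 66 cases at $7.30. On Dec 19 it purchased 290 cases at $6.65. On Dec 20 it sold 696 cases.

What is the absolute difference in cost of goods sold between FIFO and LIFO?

$765.40

FIFO COGS: 224 @ $6.25 + 201 @ $9.25 + 271 @ $6.55 = $5,034.30
LIFO COGS: 290 @ $6.65 + 66 @ $7.30 + 132 @ $5.65 + 208 @ $5.35 = $4,268.90
Difference = |$5,034.30 − $4,268.90| = $765.40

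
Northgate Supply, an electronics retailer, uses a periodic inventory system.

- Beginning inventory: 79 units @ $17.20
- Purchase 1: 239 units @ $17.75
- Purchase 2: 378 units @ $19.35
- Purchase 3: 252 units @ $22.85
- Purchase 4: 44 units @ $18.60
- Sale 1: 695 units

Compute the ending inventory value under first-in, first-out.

Sale 1 (695) [FIFO — oldest first]: 79 @ $17.20 + 239 @ $17.75 + 377 @ $19.35 = $12,896.00
Ending inventory: 1 @ $19.35 + 252 @ $22.85 + 44 @ $18.60 = $6,595.95

Ending inventory = $6,595.95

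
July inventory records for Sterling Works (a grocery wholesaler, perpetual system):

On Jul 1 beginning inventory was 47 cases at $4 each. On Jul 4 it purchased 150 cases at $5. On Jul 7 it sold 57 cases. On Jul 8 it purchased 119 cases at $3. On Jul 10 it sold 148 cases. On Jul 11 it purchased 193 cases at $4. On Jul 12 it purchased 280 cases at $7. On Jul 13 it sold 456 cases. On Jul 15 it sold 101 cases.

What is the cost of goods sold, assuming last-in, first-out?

COGS = $3,919

Jul 7, 57 sold [LIFO — newest first]: 57 @ $5 = $285
Jul 10, 148 sold [LIFO — newest first]: 119 @ $3 + 29 @ $5 = $502
Jul 13, 456 sold [LIFO — newest first]: 280 @ $7 + 176 @ $4 = $2,664
Jul 15, 101 sold [LIFO — newest first]: 17 @ $4 + 64 @ $5 + 20 @ $4 = $468
Total COGS = $285 + $502 + $2,664 + $468 = $3,919
Ending inventory: 27 @ $4 = $108
Check: goods available $4,027 = COGS $3,919 + ending $108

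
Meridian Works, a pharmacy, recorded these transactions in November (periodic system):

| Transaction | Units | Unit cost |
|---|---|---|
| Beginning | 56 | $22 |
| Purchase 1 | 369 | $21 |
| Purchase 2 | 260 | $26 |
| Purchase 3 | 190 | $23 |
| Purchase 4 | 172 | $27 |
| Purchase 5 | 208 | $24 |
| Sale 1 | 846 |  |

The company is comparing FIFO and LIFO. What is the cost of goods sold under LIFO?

COGS = $21,102

FIFO COGS: 56 @ $22 + 369 @ $21 + 260 @ $26 + 161 @ $23 = $19,444
LIFO COGS: 208 @ $24 + 172 @ $27 + 190 @ $23 + 260 @ $26 + 16 @ $21 = $21,102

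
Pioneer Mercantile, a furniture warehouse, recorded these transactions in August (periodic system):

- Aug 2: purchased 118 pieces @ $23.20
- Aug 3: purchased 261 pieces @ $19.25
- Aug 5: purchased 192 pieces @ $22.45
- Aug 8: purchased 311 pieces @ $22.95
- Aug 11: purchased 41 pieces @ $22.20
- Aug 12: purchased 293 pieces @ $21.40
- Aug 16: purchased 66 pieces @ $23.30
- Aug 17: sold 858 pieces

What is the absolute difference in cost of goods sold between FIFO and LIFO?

FIFO COGS: 118 @ $23.20 + 261 @ $19.25 + 192 @ $22.45 + 287 @ $22.95 = $18,658.90
LIFO COGS: 66 @ $23.30 + 293 @ $21.40 + 41 @ $22.20 + 311 @ $22.95 + 147 @ $22.45 = $19,155.80
Difference = |$18,658.90 − $19,155.80| = $496.90

$496.90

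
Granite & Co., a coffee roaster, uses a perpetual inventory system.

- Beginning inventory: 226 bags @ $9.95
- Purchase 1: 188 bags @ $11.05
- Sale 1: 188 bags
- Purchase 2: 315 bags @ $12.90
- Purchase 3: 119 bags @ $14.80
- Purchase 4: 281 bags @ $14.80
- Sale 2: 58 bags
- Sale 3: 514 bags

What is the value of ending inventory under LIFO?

Ending inventory = $4,093.40

Sale 1 (188) [LIFO — newest first]: 188 @ $11.05 = $2,077.40
Sale 2 (58) [LIFO — newest first]: 58 @ $14.80 = $858.40
Sale 3 (514) [LIFO — newest first]: 223 @ $14.80 + 119 @ $14.80 + 172 @ $12.90 = $7,280.40
Total COGS = $2,077.40 + $858.40 + $7,280.40 = $10,216.20
Ending inventory: 226 @ $9.95 + 143 @ $12.90 = $4,093.40
Check: goods available $14,309.60 = COGS $10,216.20 + ending $4,093.40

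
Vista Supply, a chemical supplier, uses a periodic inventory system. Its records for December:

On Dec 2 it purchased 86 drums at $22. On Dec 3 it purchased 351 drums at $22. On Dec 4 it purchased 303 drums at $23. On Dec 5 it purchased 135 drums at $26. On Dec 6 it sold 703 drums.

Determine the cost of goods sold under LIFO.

Dec 6, 703 sold [LIFO — newest first]: 135 @ $26 + 303 @ $23 + 265 @ $22 = $16,309
Ending inventory: 86 @ $22 + 86 @ $22 = $3,784
Check: goods available $20,093 = COGS $16,309 + ending $3,784

COGS = $16,309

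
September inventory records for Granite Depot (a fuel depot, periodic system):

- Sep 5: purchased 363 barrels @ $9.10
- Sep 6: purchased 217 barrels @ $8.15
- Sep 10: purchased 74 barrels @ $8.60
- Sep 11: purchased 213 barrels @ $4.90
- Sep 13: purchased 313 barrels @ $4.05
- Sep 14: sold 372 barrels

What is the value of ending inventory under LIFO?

Ending inventory = $6,462.85

Sep 14, 372 sold [LIFO — newest first]: 313 @ $4.05 + 59 @ $4.90 = $1,556.75
Ending inventory: 363 @ $9.10 + 217 @ $8.15 + 74 @ $8.60 + 154 @ $4.90 = $6,462.85
Check: goods available $8,019.60 = COGS $1,556.75 + ending $6,462.85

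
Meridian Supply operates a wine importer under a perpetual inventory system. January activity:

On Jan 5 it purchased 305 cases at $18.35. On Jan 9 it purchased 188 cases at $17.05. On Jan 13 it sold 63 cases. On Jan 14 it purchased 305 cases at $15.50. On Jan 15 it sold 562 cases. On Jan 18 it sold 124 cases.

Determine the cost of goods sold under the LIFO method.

COGS = $12,630.50

Jan 13, 63 sold [LIFO — newest first]: 63 @ $17.05 = $1,074.15
Jan 15, 562 sold [LIFO — newest first]: 305 @ $15.50 + 125 @ $17.05 + 132 @ $18.35 = $9,280.95
Jan 18, 124 sold [LIFO — newest first]: 124 @ $18.35 = $2,275.40
Total COGS = $1,074.15 + $9,280.95 + $2,275.40 = $12,630.50
Ending inventory: 49 @ $18.35 = $899.15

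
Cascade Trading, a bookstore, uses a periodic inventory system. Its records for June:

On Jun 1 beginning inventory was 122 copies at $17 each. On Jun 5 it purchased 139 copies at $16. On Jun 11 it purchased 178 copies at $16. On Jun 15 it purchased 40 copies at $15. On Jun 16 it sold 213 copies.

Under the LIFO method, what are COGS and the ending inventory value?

Jun 16, 213 sold [LIFO — newest first]: 40 @ $15 + 173 @ $16 = $3,368
Ending inventory: 122 @ $17 + 139 @ $16 + 5 @ $16 = $4,378

COGS = $3,368; ending inventory = $4,378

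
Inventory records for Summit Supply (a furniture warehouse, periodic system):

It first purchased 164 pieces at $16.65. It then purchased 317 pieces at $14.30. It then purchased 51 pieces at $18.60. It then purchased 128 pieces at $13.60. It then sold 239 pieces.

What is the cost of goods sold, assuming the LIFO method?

Sale 1 (239) [LIFO — newest first]: 128 @ $13.60 + 51 @ $18.60 + 60 @ $14.30 = $3,547.40
Ending inventory: 164 @ $16.65 + 257 @ $14.30 = $6,405.70

COGS = $3,547.40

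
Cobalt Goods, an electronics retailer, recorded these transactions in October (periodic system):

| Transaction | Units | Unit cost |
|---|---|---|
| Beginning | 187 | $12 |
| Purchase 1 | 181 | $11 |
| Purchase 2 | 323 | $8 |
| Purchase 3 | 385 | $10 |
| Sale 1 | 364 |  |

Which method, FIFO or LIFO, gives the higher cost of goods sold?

FIFO

FIFO COGS: 187 @ $12 + 177 @ $11 = $4,191
LIFO COGS: 364 @ $10 = $3,640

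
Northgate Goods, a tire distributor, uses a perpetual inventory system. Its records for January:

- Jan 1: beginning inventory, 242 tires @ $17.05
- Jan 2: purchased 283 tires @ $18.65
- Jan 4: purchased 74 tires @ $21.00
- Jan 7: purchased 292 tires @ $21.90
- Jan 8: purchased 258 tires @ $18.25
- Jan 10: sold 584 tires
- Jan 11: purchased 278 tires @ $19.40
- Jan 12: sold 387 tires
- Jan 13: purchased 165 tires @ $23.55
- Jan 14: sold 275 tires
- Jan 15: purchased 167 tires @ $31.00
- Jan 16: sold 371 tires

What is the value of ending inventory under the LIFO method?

Jan 10, 584 sold [LIFO — newest first]: 258 @ $18.25 + 292 @ $21.90 + 34 @ $21.00 = $11,817.30
Jan 12, 387 sold [LIFO — newest first]: 278 @ $19.40 + 40 @ $21.00 + 69 @ $18.65 = $7,520.05
Jan 14, 275 sold [LIFO — newest first]: 165 @ $23.55 + 110 @ $18.65 = $5,937.25
Jan 16, 371 sold [LIFO — newest first]: 167 @ $31.00 + 104 @ $18.65 + 100 @ $17.05 = $8,821.60
Total COGS = $11,817.30 + $7,520.05 + $5,937.25 + $8,821.60 = $34,096.20
Ending inventory: 142 @ $17.05 = $2,421.10

Ending inventory = $2,421.10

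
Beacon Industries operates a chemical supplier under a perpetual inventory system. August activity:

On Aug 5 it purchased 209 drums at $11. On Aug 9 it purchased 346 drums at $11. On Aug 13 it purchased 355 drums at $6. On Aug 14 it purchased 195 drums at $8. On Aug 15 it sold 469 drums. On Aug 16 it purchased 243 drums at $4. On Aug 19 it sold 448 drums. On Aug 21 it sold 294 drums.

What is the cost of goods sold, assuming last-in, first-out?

Aug 15, 469 sold [LIFO — newest first]: 195 @ $8 + 274 @ $6 = $3,204
Aug 19, 448 sold [LIFO — newest first]: 243 @ $4 + 81 @ $6 + 124 @ $11 = $2,822
Aug 21, 294 sold [LIFO — newest first]: 222 @ $11 + 72 @ $11 = $3,234
Total COGS = $3,204 + $2,822 + $3,234 = $9,260
Ending inventory: 137 @ $11 = $1,507

COGS = $9,260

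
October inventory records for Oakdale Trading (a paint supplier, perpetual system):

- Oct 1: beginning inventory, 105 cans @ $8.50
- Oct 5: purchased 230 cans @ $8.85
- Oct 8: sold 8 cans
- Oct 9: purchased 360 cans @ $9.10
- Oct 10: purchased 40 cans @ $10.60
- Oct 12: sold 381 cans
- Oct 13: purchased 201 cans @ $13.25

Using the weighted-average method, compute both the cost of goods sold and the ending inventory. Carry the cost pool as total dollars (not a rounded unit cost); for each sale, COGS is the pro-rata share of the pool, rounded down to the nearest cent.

COGS = $3,506.82; ending inventory = $5,784.43

After Oct 1: 105 on hand, pool $892.50 (≈ $8.5000 each)
After Oct 5: 335 on hand, pool $2,928.00 (≈ $8.7403 each)
Oct 8, sell 8: 8/335 × $2,928.00 → $69.92
After Oct 9: 687 on hand, pool $6,134.08 (≈ $8.9288 each)
After Oct 10: 727 on hand, pool $6,558.08 (≈ $9.0207 each)
Oct 12, sell 381: 381/727 × $6,558.08 → $3,436.90
After Oct 13: 547 on hand, pool $5,784.43 (≈ $10.5748 each)
Total COGS = $69.92 + $3,436.90 = $3,506.82
Ending inventory (cost pool remaining) = $5,784.43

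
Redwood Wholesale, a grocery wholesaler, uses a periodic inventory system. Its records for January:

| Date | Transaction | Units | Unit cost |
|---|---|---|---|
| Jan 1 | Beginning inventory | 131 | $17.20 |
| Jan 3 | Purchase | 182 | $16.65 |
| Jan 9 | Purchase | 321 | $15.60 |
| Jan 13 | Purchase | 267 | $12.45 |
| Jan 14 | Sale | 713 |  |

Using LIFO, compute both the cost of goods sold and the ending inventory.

Jan 14, 713 sold [LIFO — newest first]: 267 @ $12.45 + 321 @ $15.60 + 125 @ $16.65 = $10,413.00
Ending inventory: 131 @ $17.20 + 57 @ $16.65 = $3,202.25

COGS = $10,413.00; ending inventory = $3,202.25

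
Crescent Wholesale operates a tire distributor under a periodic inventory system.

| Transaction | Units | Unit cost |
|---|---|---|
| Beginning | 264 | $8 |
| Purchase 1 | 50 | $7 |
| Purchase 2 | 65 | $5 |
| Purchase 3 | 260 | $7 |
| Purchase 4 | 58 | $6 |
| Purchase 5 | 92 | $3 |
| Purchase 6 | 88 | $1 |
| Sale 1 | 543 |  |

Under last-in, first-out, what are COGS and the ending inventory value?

COGS = $2,757; ending inventory = $2,562

Sale 1 (543) [LIFO — newest first]: 88 @ $1 + 92 @ $3 + 58 @ $6 + 260 @ $7 + 45 @ $5 = $2,757
Ending inventory: 264 @ $8 + 50 @ $7 + 20 @ $5 = $2,562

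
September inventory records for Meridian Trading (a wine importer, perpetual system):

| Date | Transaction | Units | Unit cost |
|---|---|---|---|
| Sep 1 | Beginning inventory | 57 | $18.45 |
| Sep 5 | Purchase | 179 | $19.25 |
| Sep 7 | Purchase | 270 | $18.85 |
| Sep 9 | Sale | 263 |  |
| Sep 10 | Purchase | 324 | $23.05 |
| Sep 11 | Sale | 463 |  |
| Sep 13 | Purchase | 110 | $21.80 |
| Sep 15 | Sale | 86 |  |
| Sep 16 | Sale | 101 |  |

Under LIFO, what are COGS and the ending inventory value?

COGS = $18,954.95; ending inventory = $498.15

Sep 9, 263 sold [LIFO — newest first]: 263 @ $18.85 = $4,957.55
Sep 11, 463 sold [LIFO — newest first]: 324 @ $23.05 + 7 @ $18.85 + 132 @ $19.25 = $10,141.15
Sep 15, 86 sold [LIFO — newest first]: 86 @ $21.80 = $1,874.80
Sep 16, 101 sold [LIFO — newest first]: 24 @ $21.80 + 47 @ $19.25 + 30 @ $18.45 = $1,981.45
Total COGS = $4,957.55 + $10,141.15 + $1,874.80 + $1,981.45 = $18,954.95
Ending inventory: 27 @ $18.45 = $498.15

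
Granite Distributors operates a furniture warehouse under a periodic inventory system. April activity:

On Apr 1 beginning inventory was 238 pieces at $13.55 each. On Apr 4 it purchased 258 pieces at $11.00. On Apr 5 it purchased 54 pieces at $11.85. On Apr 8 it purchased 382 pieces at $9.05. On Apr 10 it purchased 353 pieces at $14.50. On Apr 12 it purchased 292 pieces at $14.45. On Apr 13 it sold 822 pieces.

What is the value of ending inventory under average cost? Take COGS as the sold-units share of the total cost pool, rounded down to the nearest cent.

Apr 13, sell 822: 822/1577 × $19,497.80 → $10,163.08
Ending inventory (cost pool remaining) = $9,334.72

Ending inventory = $9,334.72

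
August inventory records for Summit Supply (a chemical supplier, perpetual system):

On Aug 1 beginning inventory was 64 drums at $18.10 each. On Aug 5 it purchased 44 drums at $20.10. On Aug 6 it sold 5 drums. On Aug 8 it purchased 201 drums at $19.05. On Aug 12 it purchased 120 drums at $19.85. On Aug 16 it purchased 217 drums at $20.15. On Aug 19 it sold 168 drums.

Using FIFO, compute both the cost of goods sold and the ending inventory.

COGS = $3,281.05; ending inventory = $9,345.35

Aug 6, 5 sold [FIFO — oldest first]: 5 @ $18.10 = $90.50
Aug 19, 168 sold [FIFO — oldest first]: 59 @ $18.10 + 44 @ $20.10 + 65 @ $19.05 = $3,190.55
Total COGS = $90.50 + $3,190.55 = $3,281.05
Ending inventory: 136 @ $19.05 + 120 @ $19.85 + 217 @ $20.15 = $9,345.35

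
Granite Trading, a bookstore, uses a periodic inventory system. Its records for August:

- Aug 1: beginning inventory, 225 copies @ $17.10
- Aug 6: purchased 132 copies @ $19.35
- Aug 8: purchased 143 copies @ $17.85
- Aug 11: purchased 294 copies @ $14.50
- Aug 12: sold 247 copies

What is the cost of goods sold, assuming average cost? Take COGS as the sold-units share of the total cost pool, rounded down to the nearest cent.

Aug 12, sell 247: 247/794 × $13,217.25 → $4,111.66
Ending inventory (cost pool remaining) = $9,105.59

COGS = $4,111.66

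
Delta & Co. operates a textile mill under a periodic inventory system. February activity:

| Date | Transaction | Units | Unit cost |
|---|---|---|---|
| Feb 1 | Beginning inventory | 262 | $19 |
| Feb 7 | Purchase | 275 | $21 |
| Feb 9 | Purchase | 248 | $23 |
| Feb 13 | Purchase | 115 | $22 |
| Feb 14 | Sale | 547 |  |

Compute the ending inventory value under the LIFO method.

Feb 14, 547 sold [LIFO — newest first]: 115 @ $22 + 248 @ $23 + 184 @ $21 = $12,098
Ending inventory: 262 @ $19 + 91 @ $21 = $6,889

Ending inventory = $6,889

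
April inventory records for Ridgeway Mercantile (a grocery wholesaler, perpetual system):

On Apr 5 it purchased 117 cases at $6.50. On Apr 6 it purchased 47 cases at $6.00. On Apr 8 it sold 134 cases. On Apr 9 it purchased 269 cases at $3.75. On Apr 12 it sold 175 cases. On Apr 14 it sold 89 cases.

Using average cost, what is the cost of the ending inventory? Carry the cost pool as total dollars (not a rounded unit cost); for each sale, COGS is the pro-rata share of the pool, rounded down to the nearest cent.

After Apr 5: 117 on hand, pool $760.50 (≈ $6.5000 each)
After Apr 6: 164 on hand, pool $1,042.50 (≈ $6.3567 each)
Apr 8, sell 134: 134/164 × $1,042.50 → $851.79
After Apr 9: 299 on hand, pool $1,199.46 (≈ $4.0116 each)
Apr 12, sell 175: 175/299 × $1,199.46 → $702.02
Apr 14, sell 89: 89/124 × $497.44 → $357.03
Total COGS = $851.79 + $702.02 + $357.03 = $1,910.84
Ending inventory (cost pool remaining) = $140.41

Ending inventory = $140.41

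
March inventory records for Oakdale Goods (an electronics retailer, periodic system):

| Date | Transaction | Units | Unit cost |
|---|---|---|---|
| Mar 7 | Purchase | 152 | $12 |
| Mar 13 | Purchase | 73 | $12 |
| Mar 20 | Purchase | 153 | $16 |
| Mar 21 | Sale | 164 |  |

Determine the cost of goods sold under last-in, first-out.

Mar 21, 164 sold [LIFO — newest first]: 153 @ $16 + 11 @ $12 = $2,580
Ending inventory: 152 @ $12 + 62 @ $12 = $2,568
Check: goods available $5,148 = COGS $2,580 + ending $2,568

COGS = $2,580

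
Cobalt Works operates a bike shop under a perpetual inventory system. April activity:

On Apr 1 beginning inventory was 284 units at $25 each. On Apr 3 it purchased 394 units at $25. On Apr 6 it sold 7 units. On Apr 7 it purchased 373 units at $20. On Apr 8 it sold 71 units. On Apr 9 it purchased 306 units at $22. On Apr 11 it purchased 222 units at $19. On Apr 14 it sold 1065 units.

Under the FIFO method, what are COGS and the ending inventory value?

COGS = $26,434; ending inventory = $8,926

Apr 6, 7 sold [FIFO — oldest first]: 7 @ $25 = $175
Apr 8, 71 sold [FIFO — oldest first]: 71 @ $25 = $1,775
Apr 14, 1065 sold [FIFO — oldest first]: 206 @ $25 + 394 @ $25 + 373 @ $20 + 92 @ $22 = $24,484
Total COGS = $175 + $1,775 + $24,484 = $26,434
Ending inventory: 214 @ $22 + 222 @ $19 = $8,926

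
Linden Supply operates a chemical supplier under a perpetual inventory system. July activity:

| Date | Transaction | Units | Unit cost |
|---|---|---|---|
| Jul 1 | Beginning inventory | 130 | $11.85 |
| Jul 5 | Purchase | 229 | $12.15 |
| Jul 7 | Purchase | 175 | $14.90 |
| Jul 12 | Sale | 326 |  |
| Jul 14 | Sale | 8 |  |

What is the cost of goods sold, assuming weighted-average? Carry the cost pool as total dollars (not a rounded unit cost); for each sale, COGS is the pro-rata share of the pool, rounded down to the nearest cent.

COGS = $4,334.70

After Jul 1: 130 on hand, pool $1,540.50 (≈ $11.8500 each)
After Jul 5: 359 on hand, pool $4,322.85 (≈ $12.0414 each)
After Jul 7: 534 on hand, pool $6,930.35 (≈ $12.9782 each)
Jul 12, sell 326: 326/534 × $6,930.35 → $4,230.88
Jul 14, sell 8: 8/208 × $2,699.47 → $103.82
Total COGS = $4,230.88 + $103.82 = $4,334.70
Ending inventory (cost pool remaining) = $2,595.65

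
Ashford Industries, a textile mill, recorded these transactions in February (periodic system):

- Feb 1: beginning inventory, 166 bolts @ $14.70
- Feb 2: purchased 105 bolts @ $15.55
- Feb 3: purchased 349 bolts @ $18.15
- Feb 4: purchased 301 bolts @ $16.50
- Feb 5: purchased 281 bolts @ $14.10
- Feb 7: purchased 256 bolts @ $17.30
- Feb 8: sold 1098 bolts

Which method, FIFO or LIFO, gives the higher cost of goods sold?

LIFO

FIFO COGS: 166 @ $14.70 + 105 @ $15.55 + 349 @ $18.15 + 301 @ $16.50 + 177 @ $14.10 = $17,869.50
LIFO COGS: 256 @ $17.30 + 281 @ $14.10 + 301 @ $16.50 + 260 @ $18.15 = $18,076.40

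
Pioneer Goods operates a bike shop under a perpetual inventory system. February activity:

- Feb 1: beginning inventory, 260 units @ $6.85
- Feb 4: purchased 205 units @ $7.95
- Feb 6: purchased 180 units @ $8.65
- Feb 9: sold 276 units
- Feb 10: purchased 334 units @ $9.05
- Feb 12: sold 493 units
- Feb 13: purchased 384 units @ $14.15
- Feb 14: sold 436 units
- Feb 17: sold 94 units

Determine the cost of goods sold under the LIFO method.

COGS = $12,985.65

Feb 9, 276 sold [LIFO — newest first]: 180 @ $8.65 + 96 @ $7.95 = $2,320.20
Feb 12, 493 sold [LIFO — newest first]: 334 @ $9.05 + 109 @ $7.95 + 50 @ $6.85 = $4,231.75
Feb 14, 436 sold [LIFO — newest first]: 384 @ $14.15 + 52 @ $6.85 = $5,789.80
Feb 17, 94 sold [LIFO — newest first]: 94 @ $6.85 = $643.90
Total COGS = $2,320.20 + $4,231.75 + $5,789.80 + $643.90 = $12,985.65
Ending inventory: 64 @ $6.85 = $438.40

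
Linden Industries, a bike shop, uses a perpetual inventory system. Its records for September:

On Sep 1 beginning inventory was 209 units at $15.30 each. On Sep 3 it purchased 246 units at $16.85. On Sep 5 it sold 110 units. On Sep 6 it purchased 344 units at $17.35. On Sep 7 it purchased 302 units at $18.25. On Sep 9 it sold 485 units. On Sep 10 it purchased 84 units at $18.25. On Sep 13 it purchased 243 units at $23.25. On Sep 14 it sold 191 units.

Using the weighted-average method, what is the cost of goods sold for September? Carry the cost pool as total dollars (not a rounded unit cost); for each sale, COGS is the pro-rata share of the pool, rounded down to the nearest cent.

COGS = $13,761.09

After Sep 1: 209 on hand, pool $3,197.70 (≈ $15.3000 each)
After Sep 3: 455 on hand, pool $7,342.80 (≈ $16.1380 each)
Sep 5, sell 110: 110/455 × $7,342.80 → $1,775.18
After Sep 6: 689 on hand, pool $11,536.02 (≈ $16.7431 each)
After Sep 7: 991 on hand, pool $17,047.52 (≈ $17.2023 each)
Sep 9, sell 485: 485/991 × $17,047.52 → $8,343.13
After Sep 10: 590 on hand, pool $10,237.39 (≈ $17.3515 each)
After Sep 13: 833 on hand, pool $15,887.14 (≈ $19.0722 each)
Sep 14, sell 191: 191/833 × $15,887.14 → $3,642.78
Total COGS = $1,775.18 + $8,343.13 + $3,642.78 = $13,761.09
Ending inventory (cost pool remaining) = $12,244.36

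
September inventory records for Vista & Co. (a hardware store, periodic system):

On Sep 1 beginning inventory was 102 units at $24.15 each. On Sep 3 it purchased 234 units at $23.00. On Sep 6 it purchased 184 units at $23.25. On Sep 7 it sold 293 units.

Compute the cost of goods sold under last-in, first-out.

Sep 7, 293 sold [LIFO — newest first]: 184 @ $23.25 + 109 @ $23.00 = $6,785.00
Ending inventory: 102 @ $24.15 + 125 @ $23.00 = $5,338.30

COGS = $6,785.00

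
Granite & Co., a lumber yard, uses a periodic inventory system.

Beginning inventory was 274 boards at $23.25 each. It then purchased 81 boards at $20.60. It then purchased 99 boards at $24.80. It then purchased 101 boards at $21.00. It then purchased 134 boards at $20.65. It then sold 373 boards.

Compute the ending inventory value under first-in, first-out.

Sale 1 (373) [FIFO — oldest first]: 274 @ $23.25 + 81 @ $20.60 + 18 @ $24.80 = $8,485.50
Ending inventory: 81 @ $24.80 + 101 @ $21.00 + 134 @ $20.65 = $6,896.90

Ending inventory = $6,896.90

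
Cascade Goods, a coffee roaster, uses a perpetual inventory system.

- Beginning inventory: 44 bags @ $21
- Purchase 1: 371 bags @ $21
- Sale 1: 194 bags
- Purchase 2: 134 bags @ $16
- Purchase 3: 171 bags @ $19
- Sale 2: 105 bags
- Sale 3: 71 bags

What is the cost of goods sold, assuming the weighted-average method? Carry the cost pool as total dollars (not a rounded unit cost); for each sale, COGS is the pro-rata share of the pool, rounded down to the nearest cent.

After Beginning: 44 on hand, pool $924.00 (≈ $21.0000 each)
After Purchase 1: 415 on hand, pool $8,715.00 (≈ $21.0000 each)
Sale 1, sell 194: 194/415 × $8,715.00 → $4,074.00
After Purchase 2: 355 on hand, pool $6,785.00 (≈ $19.1127 each)
After Purchase 3: 526 on hand, pool $10,034.00 (≈ $19.0760 each)
Sale 2, sell 105: 105/526 × $10,034.00 → $2,002.98
Sale 3, sell 71: 71/421 × $8,031.02 → $1,354.40
Total COGS = $4,074.00 + $2,002.98 + $1,354.40 = $7,431.38
Ending inventory (cost pool remaining) = $6,676.62
Check: goods available $14,108.00 = COGS $7,431.38 + ending $6,676.62

COGS = $7,431.38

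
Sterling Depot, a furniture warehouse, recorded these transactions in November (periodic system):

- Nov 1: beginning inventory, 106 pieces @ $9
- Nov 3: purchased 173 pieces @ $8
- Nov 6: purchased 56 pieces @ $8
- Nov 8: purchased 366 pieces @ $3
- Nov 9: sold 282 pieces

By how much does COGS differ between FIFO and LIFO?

$1,516

FIFO COGS: 106 @ $9 + 173 @ $8 + 3 @ $8 = $2,362
LIFO COGS: 282 @ $3 = $846
Difference = |$2,362 − $846| = $1,516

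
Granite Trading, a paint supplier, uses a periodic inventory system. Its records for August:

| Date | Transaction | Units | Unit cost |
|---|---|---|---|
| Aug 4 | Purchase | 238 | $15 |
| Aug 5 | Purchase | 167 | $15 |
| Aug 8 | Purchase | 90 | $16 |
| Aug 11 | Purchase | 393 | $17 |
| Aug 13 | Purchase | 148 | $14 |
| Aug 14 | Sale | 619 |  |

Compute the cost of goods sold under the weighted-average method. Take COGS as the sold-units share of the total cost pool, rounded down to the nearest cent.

Aug 14, sell 619: 619/1036 × $16,268.00 → $9,719.97
Ending inventory (cost pool remaining) = $6,548.03
Check: goods available $16,268.00 = COGS $9,719.97 + ending $6,548.03

COGS = $9,719.97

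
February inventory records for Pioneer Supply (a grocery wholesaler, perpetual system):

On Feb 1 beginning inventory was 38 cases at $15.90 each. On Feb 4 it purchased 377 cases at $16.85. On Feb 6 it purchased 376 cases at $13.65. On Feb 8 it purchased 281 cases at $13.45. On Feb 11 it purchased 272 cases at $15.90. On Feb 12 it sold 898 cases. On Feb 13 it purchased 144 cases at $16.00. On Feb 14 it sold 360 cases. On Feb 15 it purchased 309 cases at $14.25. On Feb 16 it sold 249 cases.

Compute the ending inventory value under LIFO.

Feb 12, 898 sold [LIFO — newest first]: 272 @ $15.90 + 281 @ $13.45 + 345 @ $13.65 = $12,813.50
Feb 14, 360 sold [LIFO — newest first]: 144 @ $16.00 + 31 @ $13.65 + 185 @ $16.85 = $5,844.40
Feb 16, 249 sold [LIFO — newest first]: 249 @ $14.25 = $3,548.25
Total COGS = $12,813.50 + $5,844.40 + $3,548.25 = $22,206.15
Ending inventory: 38 @ $15.90 + 192 @ $16.85 + 60 @ $14.25 = $4,694.40

Ending inventory = $4,694.40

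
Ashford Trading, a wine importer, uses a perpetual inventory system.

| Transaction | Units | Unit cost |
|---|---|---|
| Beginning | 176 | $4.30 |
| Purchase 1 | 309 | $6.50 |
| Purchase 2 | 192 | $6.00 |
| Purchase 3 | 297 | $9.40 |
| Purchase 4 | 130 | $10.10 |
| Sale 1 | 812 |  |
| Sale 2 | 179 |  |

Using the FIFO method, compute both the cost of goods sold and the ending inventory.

Sale 1 (812) [FIFO — oldest first]: 176 @ $4.30 + 309 @ $6.50 + 192 @ $6.00 + 135 @ $9.40 = $5,186.30
Sale 2 (179) [FIFO — oldest first]: 162 @ $9.40 + 17 @ $10.10 = $1,694.50
Total COGS = $5,186.30 + $1,694.50 = $6,880.80
Ending inventory: 113 @ $10.10 = $1,141.30

COGS = $6,880.80; ending inventory = $1,141.30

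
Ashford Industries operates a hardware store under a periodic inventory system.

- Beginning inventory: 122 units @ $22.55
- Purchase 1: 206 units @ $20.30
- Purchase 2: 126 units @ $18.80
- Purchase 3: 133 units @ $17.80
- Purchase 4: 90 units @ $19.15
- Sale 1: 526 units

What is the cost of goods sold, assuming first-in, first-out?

Sale 1 (526) [FIFO — oldest first]: 122 @ $22.55 + 206 @ $20.30 + 126 @ $18.80 + 72 @ $17.80 = $10,583.30
Ending inventory: 61 @ $17.80 + 90 @ $19.15 = $2,809.30

COGS = $10,583.30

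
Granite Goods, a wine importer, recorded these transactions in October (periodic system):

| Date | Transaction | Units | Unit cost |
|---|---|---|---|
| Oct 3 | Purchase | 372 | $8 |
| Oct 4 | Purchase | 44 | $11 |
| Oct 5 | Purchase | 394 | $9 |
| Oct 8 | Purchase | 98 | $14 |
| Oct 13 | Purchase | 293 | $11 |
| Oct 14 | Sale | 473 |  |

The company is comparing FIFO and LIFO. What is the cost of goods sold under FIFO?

COGS = $3,973

FIFO COGS: 372 @ $8 + 44 @ $11 + 57 @ $9 = $3,973
LIFO COGS: 293 @ $11 + 98 @ $14 + 82 @ $9 = $5,333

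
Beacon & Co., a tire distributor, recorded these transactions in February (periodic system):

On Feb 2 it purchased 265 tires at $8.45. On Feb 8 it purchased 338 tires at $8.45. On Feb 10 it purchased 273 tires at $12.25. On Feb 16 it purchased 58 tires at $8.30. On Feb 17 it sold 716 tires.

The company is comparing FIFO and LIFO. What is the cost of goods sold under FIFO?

COGS = $6,479.60

FIFO COGS: 265 @ $8.45 + 338 @ $8.45 + 113 @ $12.25 = $6,479.60
LIFO COGS: 58 @ $8.30 + 273 @ $12.25 + 338 @ $8.45 + 47 @ $8.45 = $7,078.90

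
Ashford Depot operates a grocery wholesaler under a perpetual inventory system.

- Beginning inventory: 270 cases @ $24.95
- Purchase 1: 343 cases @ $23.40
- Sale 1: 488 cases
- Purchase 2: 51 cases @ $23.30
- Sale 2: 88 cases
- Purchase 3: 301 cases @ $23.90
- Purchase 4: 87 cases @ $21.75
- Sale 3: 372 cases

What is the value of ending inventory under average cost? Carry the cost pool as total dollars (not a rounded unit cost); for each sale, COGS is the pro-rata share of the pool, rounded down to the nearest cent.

Ending inventory = $2,443.89

After Beginning: 270 on hand, pool $6,736.50 (≈ $24.9500 each)
After Purchase 1: 613 on hand, pool $14,762.70 (≈ $24.0827 each)
Sale 1, sell 488: 488/613 × $14,762.70 → $11,752.36
After Purchase 2: 176 on hand, pool $4,198.64 (≈ $23.8559 each)
Sale 2, sell 88: 88/176 × $4,198.64 → $2,099.32
After Purchase 3: 389 on hand, pool $9,293.22 (≈ $23.8900 each)
After Purchase 4: 476 on hand, pool $11,185.47 (≈ $23.4989 each)
Sale 3, sell 372: 372/476 × $11,185.47 → $8,741.58
Total COGS = $11,752.36 + $2,099.32 + $8,741.58 = $22,593.26
Ending inventory (cost pool remaining) = $2,443.89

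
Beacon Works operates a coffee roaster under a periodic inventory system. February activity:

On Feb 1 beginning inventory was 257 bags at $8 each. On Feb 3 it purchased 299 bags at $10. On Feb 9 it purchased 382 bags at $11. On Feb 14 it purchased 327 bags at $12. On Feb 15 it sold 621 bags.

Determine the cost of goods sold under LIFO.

Feb 15, 621 sold [LIFO — newest first]: 327 @ $12 + 294 @ $11 = $7,158
Ending inventory: 257 @ $8 + 299 @ $10 + 88 @ $11 = $6,014

COGS = $7,158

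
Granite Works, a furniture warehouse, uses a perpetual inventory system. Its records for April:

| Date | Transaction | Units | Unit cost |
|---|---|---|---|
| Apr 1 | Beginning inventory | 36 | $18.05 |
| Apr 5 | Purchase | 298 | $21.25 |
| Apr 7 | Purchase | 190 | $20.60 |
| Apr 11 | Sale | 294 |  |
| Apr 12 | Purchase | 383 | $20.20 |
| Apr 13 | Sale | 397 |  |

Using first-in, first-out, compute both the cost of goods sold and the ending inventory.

Apr 11, 294 sold [FIFO — oldest first]: 36 @ $18.05 + 258 @ $21.25 = $6,132.30
Apr 13, 397 sold [FIFO — oldest first]: 40 @ $21.25 + 190 @ $20.60 + 167 @ $20.20 = $8,137.40
Total COGS = $6,132.30 + $8,137.40 = $14,269.70
Ending inventory: 216 @ $20.20 = $4,363.20

COGS = $14,269.70; ending inventory = $4,363.20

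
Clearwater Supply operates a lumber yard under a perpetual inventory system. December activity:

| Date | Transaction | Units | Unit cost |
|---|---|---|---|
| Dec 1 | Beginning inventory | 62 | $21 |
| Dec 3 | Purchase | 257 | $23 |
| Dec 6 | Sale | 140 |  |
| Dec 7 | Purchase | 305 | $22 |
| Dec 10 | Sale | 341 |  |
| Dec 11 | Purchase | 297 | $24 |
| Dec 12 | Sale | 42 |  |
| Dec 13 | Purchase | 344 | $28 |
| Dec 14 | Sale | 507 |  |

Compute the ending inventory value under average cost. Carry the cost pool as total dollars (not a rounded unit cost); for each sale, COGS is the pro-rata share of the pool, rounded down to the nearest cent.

Ending inventory = $6,003.13

After Dec 1: 62 on hand, pool $1,302.00 (≈ $21.0000 each)
After Dec 3: 319 on hand, pool $7,213.00 (≈ $22.6113 each)
Dec 6, sell 140: 140/319 × $7,213.00 → $3,165.57
After Dec 7: 484 on hand, pool $10,757.43 (≈ $22.2261 each)
Dec 10, sell 341: 341/484 × $10,757.43 → $7,579.09
After Dec 11: 440 on hand, pool $10,306.34 (≈ $23.4235 each)
Dec 12, sell 42: 42/440 × $10,306.34 → $983.78
After Dec 13: 742 on hand, pool $18,954.56 (≈ $25.5452 each)
Dec 14, sell 507: 507/742 × $18,954.56 → $12,951.43
Total COGS = $3,165.57 + $7,579.09 + $983.78 + $12,951.43 = $24,679.87
Ending inventory (cost pool remaining) = $6,003.13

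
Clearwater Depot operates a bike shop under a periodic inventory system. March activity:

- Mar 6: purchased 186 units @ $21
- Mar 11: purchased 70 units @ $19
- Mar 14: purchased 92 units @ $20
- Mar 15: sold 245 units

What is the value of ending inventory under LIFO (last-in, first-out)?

Mar 15, 245 sold [LIFO — newest first]: 92 @ $20 + 70 @ $19 + 83 @ $21 = $4,913
Ending inventory: 103 @ $21 = $2,163
Check: goods available $7,076 = COGS $4,913 + ending $2,163

Ending inventory = $2,163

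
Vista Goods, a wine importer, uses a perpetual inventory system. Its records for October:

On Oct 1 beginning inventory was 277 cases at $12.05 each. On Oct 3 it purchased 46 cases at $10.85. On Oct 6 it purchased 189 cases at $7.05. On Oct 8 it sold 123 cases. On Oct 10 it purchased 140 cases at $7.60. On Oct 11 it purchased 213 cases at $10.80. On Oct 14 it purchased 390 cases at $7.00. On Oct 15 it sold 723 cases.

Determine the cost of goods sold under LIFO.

Oct 8, 123 sold [LIFO — newest first]: 123 @ $7.05 = $867.15
Oct 15, 723 sold [LIFO — newest first]: 390 @ $7.00 + 213 @ $10.80 + 120 @ $7.60 = $5,942.40
Total COGS = $867.15 + $5,942.40 = $6,809.55
Ending inventory: 277 @ $12.05 + 46 @ $10.85 + 66 @ $7.05 + 20 @ $7.60 = $4,454.25

COGS = $6,809.55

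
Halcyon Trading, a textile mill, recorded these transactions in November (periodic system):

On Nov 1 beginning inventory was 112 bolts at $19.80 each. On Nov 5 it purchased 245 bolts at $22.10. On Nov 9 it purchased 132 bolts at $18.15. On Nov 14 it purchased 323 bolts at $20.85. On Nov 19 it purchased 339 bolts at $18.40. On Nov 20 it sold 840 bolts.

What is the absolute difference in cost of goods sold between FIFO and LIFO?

FIFO COGS: 112 @ $19.80 + 245 @ $22.10 + 132 @ $18.15 + 323 @ $20.85 + 28 @ $18.40 = $17,277.65
LIFO COGS: 339 @ $18.40 + 323 @ $20.85 + 132 @ $18.15 + 46 @ $22.10 = $16,384.55
Difference = |$17,277.65 − $16,384.55| = $893.10

$893.10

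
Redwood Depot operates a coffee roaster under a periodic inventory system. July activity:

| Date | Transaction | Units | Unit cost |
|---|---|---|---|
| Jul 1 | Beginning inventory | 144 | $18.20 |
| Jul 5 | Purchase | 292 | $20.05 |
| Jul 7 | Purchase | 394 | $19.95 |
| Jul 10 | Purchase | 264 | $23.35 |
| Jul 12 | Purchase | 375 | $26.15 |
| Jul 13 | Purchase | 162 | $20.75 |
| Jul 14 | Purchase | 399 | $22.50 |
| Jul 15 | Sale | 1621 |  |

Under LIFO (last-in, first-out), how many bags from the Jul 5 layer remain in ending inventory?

265

Jul 15, 1621 sold [LIFO — newest first]: 399 @ $22.50 + 162 @ $20.75 + 375 @ $26.15 + 264 @ $23.35 + 394 @ $19.95 + 27 @ $20.05 = $36,711.30
Ending inventory: 144 @ $18.20 + 265 @ $20.05 = $7,934.05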